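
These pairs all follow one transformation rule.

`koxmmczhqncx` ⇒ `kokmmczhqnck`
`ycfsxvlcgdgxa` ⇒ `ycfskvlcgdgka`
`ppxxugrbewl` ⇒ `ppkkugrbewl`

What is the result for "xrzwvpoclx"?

krzwvpoclk

The pattern: replace every "x" with "k".
Applying that to "xrzwvpoclx" gives "krzwvpoclk".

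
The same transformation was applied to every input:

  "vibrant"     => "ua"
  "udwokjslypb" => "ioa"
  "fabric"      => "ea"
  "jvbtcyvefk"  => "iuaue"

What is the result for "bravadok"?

au

In each case the input is transformed by: shift every letter 1 place backward in the alphabet (wrapping around), then keep only the vowels.
"bravadok" → "aqzuzcnj" → "au".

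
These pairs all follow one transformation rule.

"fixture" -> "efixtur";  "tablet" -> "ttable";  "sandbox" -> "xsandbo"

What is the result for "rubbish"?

The pattern: move the last character to the front.
For "rubbish" the result is "hrubbis".

hrubbis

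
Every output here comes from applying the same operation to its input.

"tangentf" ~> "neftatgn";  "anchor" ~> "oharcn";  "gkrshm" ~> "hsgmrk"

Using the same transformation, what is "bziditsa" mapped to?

tiaszbdi

Looking at the pairs, the operation is to swap the front and back halves of the string, then swap each adjacent pair of characters (1↔2, 3↔4, ...).
For "bziditsa", step one produces "itsabzid"; step two turns that into "tiaszbdi".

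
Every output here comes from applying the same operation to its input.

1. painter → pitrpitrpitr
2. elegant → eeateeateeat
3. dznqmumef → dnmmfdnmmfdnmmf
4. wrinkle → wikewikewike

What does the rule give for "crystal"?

cytlcytlcytl

The pattern: keep every other character starting from the first (positions 1st, 3rd, 5th, ...), then write the whole string 3 times in a row.
Applying both steps to "crystal": "cytl", then "cytlcytlcytl".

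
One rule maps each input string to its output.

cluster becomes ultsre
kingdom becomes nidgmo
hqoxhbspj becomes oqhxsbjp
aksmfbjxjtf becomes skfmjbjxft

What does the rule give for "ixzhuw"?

zxuhw

The transformation: delete the first character, then swap each adjacent pair of characters (1↔2, 3↔4, ...).
Applying both steps to "ixzhuw": "xzhuw", then "zxuhw".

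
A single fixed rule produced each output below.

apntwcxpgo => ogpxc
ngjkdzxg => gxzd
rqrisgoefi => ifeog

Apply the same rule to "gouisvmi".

imvs

In each case the input is transformed by: take characters alternately from the front and the back (1st, last, 2nd, 2nd-last, ...), then keep every other character starting from the second (positions 2nd, 4th, 6th, ...).
Applying both steps to "gouisvmi": "giomuvis", then "imvs".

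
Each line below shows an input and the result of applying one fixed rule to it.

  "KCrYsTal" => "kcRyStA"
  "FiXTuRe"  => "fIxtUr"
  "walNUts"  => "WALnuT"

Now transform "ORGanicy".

orgANIC

Each output is the input with this applied: flip the case of every letter, then delete the last character.
On "ORGanicy": the first step gives "orgANICY", and the second then gives "orgANIC".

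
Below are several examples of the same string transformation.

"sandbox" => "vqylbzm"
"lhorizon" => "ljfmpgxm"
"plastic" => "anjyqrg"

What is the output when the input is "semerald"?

bqckcpyj

What's happening: move the last character to the front, then shift every letter 2 places backward in the alphabet (wrapping around).
For "semerald", step one produces "dsemeral"; step two turns that into "bqckcpyj".
(Check on "lhorizon": → "nlhorizo" → "ljfmpgxm" ✓)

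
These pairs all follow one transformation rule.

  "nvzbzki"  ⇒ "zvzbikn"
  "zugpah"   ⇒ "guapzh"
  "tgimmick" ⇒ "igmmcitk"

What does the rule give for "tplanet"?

lpnatet

Rule — move the first character to the end, then swap each adjacent pair of characters (1↔2, 3↔4, ...).
Applying both steps to "tplanet": "planett", then "lpnatet".
(Check on "nvzbzki": → "vzbzkin" → "zvzbikn" ✓)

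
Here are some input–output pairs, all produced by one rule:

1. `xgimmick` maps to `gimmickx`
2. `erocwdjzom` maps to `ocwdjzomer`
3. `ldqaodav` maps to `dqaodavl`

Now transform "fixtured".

ixturedf

The pattern: move the last 3 characters to the front (rotate right by 3), then swap the front and back halves of the string.
Starting from "fixtured": after the first operation, "redfixtu"; after the second, "ixturedf".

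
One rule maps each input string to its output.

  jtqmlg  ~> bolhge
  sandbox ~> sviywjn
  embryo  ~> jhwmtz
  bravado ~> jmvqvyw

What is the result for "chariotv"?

qcvmdjox

The transformation: shift every letter 5 places backward in the alphabet (wrapping around), then swap the first and last characters.
Working it through for "chariotv": intermediate "xcvmdjoq", final "qcvmdjox".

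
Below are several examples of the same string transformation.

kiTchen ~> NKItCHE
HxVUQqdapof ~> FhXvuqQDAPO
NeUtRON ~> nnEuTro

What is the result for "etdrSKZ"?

zETDRsk

Rule — flip the case of every letter, then move the last character to the front.
Applying both steps to "etdrSKZ": "ETDRskz", then "zETDRsk".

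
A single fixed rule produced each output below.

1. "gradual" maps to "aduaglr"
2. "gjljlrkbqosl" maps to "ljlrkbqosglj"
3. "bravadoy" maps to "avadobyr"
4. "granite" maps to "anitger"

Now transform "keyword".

yworkde

Rule — swap the first and last characters, then move the first 2 characters to the end (rotate left by 2).
Starting from "keyword": after the first operation, "deywork"; after the second, "yworkde".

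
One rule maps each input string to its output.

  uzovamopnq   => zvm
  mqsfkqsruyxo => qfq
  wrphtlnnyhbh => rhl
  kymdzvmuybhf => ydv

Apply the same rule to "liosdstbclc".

Rule — keep every other character starting from the second (positions 2nd, 4th, 6th, ...), then keep only the first 3 characters.
"liosdstbclc" → "iss".

iss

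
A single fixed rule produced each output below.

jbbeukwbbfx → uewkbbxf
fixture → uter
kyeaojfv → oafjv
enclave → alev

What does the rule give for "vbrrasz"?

arzs

Rule — delete the first 3 characters, then swap each adjacent pair of characters (1↔2, 3↔4, ...).
Starting from "vbrrasz": after the first operation, "rasz"; after the second, "arzs".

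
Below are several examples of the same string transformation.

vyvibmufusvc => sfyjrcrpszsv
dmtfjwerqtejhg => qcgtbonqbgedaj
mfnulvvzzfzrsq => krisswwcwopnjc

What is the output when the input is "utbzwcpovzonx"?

ywtzmlswlkurq

The transformation: move the first 2 characters to the end (rotate left by 2), then shift every letter 3 places backward in the alphabet (wrapping around).
Applying both steps to "utbzwcpovzonx": "bzwcpovzonxut", then "ywtzmlswlkurq".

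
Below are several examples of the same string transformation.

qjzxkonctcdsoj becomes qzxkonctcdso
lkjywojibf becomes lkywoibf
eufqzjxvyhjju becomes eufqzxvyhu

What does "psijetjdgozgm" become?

Looking at the pairs, the operation is to remove every "j".
For "psijetjdgozgm" the result is "psietdgozgm".

psietdgozgm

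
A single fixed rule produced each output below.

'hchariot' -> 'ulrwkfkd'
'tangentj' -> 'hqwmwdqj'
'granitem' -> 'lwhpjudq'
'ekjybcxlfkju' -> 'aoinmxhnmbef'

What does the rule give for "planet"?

qhwsod

In each case the input is transformed by: swap the front and back halves of the string, then shift every letter 3 places forward in the alphabet (wrapping around).
Working it through for "planet": intermediate "netpla", final "qhwsod".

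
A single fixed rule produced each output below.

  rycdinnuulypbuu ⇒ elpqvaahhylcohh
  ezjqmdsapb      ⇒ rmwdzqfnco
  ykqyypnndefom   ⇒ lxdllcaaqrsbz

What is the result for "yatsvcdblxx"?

Each output is the input with this applied: shift every letter 13 places forward in the alphabet (wrapping around) — i.e. ROT13.
"yatsvcdblxx" → "lngfipqoykk".

lngfipqoykk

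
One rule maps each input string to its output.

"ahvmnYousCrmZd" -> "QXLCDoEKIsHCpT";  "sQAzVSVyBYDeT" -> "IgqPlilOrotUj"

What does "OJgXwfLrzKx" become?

ezWnMVbHPaN

What's happening: flip the case of every letter, then shift every letter 10 places backward in the alphabet (wrapping around).
"OJgXwfLrzKx" → "ojGxWFlRZkX" → "ezWnMVbHPaN".
(Check on "ahvmnYousCrmZd": → "AHVMNyOUScRMzD" → "QXLCDoEKIsHCpT" ✓)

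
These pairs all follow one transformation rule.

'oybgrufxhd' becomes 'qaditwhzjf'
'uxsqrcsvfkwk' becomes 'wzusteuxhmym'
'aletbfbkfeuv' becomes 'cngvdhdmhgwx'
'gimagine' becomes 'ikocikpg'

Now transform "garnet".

In each case the input is transformed by: shift every letter 2 places forward in the alphabet (wrapping around).
Applying that to "garnet" gives "ictpgv".

ictpgv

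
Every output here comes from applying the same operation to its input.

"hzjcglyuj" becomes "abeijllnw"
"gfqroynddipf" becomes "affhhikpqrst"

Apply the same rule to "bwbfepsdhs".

Each output is the input with this applied: shift every letter 2 places forward in the alphabet (wrapping around), then sort the characters into alphabetical order.
For "bwbfepsdhs", step one produces "dydhgrufju"; step two turns that into "ddfghjruuy".

ddfghjruuy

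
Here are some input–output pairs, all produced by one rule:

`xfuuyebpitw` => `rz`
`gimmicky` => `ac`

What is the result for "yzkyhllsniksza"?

st

Each output is the input with this applied: shift every letter 6 places backward in the alphabet (wrapping around), then keep only the first 2 characters.
Working it through for "yzkyhllsniksza": intermediate "stesbffmhcemtu", final "st".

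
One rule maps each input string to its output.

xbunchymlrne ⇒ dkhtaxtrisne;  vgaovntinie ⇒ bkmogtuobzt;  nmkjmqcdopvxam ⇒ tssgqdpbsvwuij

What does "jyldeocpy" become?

peevrijuk

The rule is to shift every letter 6 places forward in the alphabet (wrapping around), then take characters alternately from the front and the back (1st, last, 2nd, 2nd-last, ...).
"jyldeocpy" → "perjkuive" → "peevrijuk".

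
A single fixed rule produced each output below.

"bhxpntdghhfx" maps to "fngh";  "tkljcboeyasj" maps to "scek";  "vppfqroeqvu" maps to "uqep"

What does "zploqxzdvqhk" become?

The pattern: keep one character in every 3, starting at position 2 (positions 2nd, 5th, 8th, ...), then swap the first and last characters.
Applying both steps to "zploqxzdvqhk": "pqdh", then "hqdp".

hqdp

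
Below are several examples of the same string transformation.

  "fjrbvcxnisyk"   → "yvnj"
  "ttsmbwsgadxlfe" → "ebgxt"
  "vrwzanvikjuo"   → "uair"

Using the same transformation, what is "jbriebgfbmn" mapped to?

nefb

The pattern: keep one character in every 3, starting at position 2 (positions 2nd, 5th, 8th, ...), then swap the first and last characters.
For "jbriebgfbmn" the result is "nefb".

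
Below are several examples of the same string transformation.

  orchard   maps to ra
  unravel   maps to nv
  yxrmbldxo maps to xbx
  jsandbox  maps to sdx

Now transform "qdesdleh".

ddh

The transformation: keep one character in every 3, starting at position 2 (positions 2nd, 5th, 8th, ...).
Applying that to "qdesdleh" gives "ddh".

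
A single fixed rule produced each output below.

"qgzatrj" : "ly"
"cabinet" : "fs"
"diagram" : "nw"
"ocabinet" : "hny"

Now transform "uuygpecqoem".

zuvr

The rule is to shift every letter 5 places forward in the alphabet (wrapping around), then keep one character in every 3, starting at position 2 (positions 2nd, 5th, 8th, ...).
On "uuygpecqoem": the first step gives "zzdlujhvtjr", and the second then gives "zuvr".
(Check on "ocabinet": → "thfgnsjy" → "hny" ✓)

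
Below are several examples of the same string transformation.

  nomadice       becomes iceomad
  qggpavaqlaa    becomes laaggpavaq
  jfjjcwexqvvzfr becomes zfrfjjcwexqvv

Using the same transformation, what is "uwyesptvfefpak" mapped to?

pakwyesptvfef

In each case the input is transformed by: delete the first character, then move the last 3 characters to the front (rotate right by 3).
Working it through for "uwyesptvfefpak": intermediate "wyesptvfefpak", final "pakwyesptvfef".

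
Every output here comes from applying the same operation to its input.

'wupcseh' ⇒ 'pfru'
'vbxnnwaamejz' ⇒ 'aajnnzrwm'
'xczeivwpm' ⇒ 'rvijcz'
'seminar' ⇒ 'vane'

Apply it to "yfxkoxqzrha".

Each output is the input with this applied: shift every letter 13 places forward in the alphabet (wrapping around) — i.e. ROT13, then delete the first 3 characters.
For "yfxkoxqzrha" the result is "xbkdmeun".

xbkdmeun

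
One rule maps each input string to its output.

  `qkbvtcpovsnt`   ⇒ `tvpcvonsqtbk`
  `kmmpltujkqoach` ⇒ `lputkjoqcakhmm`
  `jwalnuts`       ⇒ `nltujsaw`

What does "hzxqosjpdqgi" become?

oqjsdpgqhixz

Rule — move the first 3 characters to the end (rotate left by 3), then swap each adjacent pair of characters (1↔2, 3↔4, ...).
"hzxqosjpdqgi" → "qosjpdqgihzx" → "oqjsdpgqhixz".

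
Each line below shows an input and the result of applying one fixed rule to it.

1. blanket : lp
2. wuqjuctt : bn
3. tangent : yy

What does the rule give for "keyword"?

The rule is to shift every letter 11 places forward in the alphabet (wrapping around), then keep one character in every 3, starting at position 3 (positions 3rd, 6th, 9th, ...).
So "keyword" becomes "jc".
(Check on "wuqjuctt": → "hfbufnee" → "bn" ✓)

jc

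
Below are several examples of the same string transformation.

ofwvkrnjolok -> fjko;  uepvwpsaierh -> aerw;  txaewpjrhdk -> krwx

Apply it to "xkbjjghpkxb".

The pattern: keep one character in every 3, starting at position 2 (positions 2nd, 5th, 8th, ...), then sort the characters into alphabetical order.
"xkbjjghpkxb" → "kjpb" → "bjkp".

bjkp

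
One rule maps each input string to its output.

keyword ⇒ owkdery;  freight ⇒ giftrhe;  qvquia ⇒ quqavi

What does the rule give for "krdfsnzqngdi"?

nzkirddgfnsq

What's happening: take characters alternately from the front and the back (1st, last, 2nd, 2nd-last, ...), then move the last 2 characters to the front (rotate right by 2).
On "krdfsnzqngdi" that produces "nzkirddgfnsq".
(Check on "qvquia": → "qaviqu" → "quqavi" ✓)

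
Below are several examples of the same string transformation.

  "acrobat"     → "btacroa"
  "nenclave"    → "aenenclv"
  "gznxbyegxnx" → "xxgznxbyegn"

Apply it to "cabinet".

The pattern: move the last 2 characters to the front (rotate right by 2), then swap the first and last characters.
On "cabinet": the first step gives "etcabin", and the second then gives "ntcabie".

ntcabie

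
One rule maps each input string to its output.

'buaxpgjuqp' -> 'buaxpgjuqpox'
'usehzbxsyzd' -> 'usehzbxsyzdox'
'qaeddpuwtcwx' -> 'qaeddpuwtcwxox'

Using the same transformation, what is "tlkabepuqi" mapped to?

In each case the input is transformed by: append "ox".
So "tlkabepuqi" becomes "tlkabepuqiox".

tlkabepuqiox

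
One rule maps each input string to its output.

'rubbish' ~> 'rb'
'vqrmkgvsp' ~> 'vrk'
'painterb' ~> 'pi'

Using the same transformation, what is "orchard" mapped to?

The transformation: keep every other character starting from the first (positions 1st, 3rd, 5th, ...), then delete the last 2 characters.
Doing the same to "orchard": "oc".
(Check on "rubbish": → "rbih" → "rb" ✓)

oc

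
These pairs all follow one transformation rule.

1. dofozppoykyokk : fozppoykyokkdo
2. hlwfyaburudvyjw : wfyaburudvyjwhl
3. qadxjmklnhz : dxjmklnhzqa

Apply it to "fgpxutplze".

pxutplzefg

The rule is to move the first 2 characters to the end (rotate left by 2).
Doing the same to "fgpxutplze": "pxutplzefg".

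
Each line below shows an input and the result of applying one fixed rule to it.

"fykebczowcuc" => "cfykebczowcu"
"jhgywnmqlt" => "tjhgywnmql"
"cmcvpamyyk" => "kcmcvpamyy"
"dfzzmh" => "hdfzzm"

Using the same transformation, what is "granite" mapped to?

Each output is the input with this applied: move the last character to the front.
So "granite" becomes "egranit".

egranit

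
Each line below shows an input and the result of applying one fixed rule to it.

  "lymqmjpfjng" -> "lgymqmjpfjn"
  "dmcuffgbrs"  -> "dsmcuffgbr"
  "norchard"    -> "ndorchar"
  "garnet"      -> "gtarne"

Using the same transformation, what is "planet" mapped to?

In each case the input is transformed by: swap the first and last characters, then move the last character to the front.
"planet" → "tlanep" → "ptlane".

ptlane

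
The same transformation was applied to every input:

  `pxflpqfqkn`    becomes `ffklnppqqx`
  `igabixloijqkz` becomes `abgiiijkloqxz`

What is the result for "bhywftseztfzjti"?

Looking at the pairs, the operation is to sort the characters into alphabetical order.
"bhywftseztfzjti" → "beffhijstttwyzz".

beffhijstttwyzz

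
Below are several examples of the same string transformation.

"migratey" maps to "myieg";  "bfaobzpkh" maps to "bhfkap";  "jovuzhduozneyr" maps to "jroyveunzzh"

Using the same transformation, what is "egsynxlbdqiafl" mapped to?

The rule is to take characters alternately from the front and the back (1st, last, 2nd, 2nd-last, ...), then delete the last 3 characters.
Doing the same to "egsynxlbdqiafl": "elgfsayinqx".

elgfsayinqx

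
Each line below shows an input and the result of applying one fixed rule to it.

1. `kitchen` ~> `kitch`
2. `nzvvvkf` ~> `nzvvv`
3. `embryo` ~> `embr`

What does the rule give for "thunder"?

In each case the input is transformed by: delete the last 2 characters.
So "thunder" becomes "thund".

thund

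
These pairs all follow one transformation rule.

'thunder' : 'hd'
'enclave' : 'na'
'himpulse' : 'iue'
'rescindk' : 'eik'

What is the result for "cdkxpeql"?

dpl

The rule is to keep one character in every 3, starting at position 2 (positions 2nd, 5th, 8th, ...).
"cdkxpeql" → "dpl".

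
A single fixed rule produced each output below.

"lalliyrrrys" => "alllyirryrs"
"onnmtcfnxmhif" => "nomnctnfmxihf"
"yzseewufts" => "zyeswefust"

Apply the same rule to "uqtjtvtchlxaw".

Rule — swap each adjacent pair of characters (1↔2, 3↔4, ...).
"uqtjtvtchlxaw" → "qujtvtctlhaxw".

qujtvtctlhaxw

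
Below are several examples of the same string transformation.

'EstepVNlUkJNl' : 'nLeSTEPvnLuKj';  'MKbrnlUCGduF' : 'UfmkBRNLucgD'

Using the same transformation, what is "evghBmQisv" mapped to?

Each output is the input with this applied: flip the case of every letter, then move the last 2 characters to the front (rotate right by 2).
Working it through for "evghBmQisv": intermediate "EVGHbMqISV", final "SVEVGHbMqI".

SVEVGHbMqI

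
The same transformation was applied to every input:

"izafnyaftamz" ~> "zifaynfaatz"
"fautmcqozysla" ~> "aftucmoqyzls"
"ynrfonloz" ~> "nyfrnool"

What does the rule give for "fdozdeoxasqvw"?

In each case the input is transformed by: swap each adjacent pair of characters (1↔2, 3↔4, ...), then delete the last character.
On "fdozdeoxasqvw": the first step gives "dfzoedxosavqw", and the second then gives "dfzoedxosavq".

dfzoedxosavq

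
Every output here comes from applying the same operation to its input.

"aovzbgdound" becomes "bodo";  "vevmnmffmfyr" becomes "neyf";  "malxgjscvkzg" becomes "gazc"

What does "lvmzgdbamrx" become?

The transformation: keep one character in every 3, starting at position 2 (positions 2nd, 5th, 8th, ...), then swap each adjacent pair of characters (1↔2, 3↔4, ...).
Starting from "lvmzgdbamrx": after the first operation, "vgax"; after the second, "gvxa".
(Check on "aovzbgdound": → "obod" → "bodo" ✓)

gvxa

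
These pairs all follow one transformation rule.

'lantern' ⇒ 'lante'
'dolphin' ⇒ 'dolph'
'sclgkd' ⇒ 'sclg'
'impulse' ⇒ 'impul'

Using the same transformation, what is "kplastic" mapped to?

kplast

The rule is to delete the last 2 characters.
On "kplastic" that produces "kplast".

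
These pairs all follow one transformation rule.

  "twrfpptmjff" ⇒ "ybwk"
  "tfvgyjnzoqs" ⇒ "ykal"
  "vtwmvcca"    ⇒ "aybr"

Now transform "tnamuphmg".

ysfr

In each case the input is transformed by: shift every letter 5 places forward in the alphabet (wrapping around), then keep only the first 4 characters.
Working it through for "tnamuphmg": intermediate "ysfrzumrl", final "ysfr".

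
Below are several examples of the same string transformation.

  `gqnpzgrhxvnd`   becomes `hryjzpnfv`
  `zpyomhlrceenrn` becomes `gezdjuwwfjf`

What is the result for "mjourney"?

In each case the input is transformed by: delete the first 3 characters, then shift every letter 8 places backward in the alphabet (wrapping around).
"mjourney" → "mjfwq".
(Check on "gqnpzgrhxvnd": → "pzgrhxvnd" → "hryjzpnfv" ✓)

mjfwq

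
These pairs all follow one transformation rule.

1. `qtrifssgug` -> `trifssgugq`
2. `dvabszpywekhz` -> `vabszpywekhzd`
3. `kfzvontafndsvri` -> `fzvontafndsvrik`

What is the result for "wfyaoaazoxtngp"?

fyaoaazoxtngpw

Looking at the pairs, the operation is to move the first character to the end.
For "wfyaoaazoxtngp" the result is "fyaoaazoxtngpw".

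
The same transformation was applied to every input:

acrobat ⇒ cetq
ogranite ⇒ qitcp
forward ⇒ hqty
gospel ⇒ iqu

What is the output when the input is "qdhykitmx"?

The transformation: shift every letter 2 places forward in the alphabet (wrapping around), then delete the last 3 characters.
Applying both steps to "qdhykitmx": "sfjamkvoz", then "sfjamk".

sfjamk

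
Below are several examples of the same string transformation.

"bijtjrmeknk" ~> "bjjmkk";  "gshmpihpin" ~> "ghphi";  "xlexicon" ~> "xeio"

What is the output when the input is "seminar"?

smnr

The rule is to keep every other character starting from the first (positions 1st, 3rd, 5th, ...).
"seminar" → "smnr".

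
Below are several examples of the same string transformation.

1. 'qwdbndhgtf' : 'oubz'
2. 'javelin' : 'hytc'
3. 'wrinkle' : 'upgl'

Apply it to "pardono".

nypb

Looking at the pairs, the operation is to shift every letter 2 places backward in the alphabet (wrapping around), then keep only the first 4 characters.
Applying both steps to "pardono": "nypbmlm", then "nypb".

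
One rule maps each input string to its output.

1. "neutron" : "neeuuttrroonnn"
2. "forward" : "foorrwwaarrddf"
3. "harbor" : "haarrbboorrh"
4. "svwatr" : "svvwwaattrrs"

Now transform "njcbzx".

In each case the input is transformed by: double every character, then move the first character to the end.
Working it through for "njcbzx": intermediate "nnjjccbbzzxx", final "njjccbbzzxxn".
(Check on "forward": → "ffoorrwwaarrdd" → "foorrwwaarrddf" ✓)

njjccbbzzxxn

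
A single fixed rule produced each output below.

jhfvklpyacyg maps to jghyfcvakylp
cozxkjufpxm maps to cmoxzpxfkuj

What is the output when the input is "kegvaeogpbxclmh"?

khemglvcaxebopg

What's happening: take characters alternately from the front and the back (1st, last, 2nd, 2nd-last, ...).
So "kegvaeogpbxclmh" becomes "khemglvcaxebopg".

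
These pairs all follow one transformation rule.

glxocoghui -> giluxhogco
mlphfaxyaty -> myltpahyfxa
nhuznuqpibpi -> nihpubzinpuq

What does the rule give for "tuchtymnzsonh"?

thuncohstzynm

The pattern: take characters alternately from the front and the back (1st, last, 2nd, 2nd-last, ...).
"tuchtymnzsonh" → "thuncohstzynm".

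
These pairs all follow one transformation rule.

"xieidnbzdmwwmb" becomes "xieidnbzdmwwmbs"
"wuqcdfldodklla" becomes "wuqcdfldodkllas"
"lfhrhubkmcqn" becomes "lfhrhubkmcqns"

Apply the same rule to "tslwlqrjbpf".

What's happening: append "s".
On "tslwlqrjbpf" that produces "tslwlqrjbpfs".

tslwlqrjbpfs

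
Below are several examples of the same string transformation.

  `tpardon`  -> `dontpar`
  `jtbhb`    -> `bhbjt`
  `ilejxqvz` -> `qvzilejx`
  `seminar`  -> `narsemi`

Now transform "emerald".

aldemer

The pattern: move the last 3 characters to the front (rotate right by 3).
So "emerald" becomes "aldemer".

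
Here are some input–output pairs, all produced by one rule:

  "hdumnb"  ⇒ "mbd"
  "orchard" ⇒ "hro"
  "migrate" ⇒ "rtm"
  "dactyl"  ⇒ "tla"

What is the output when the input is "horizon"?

ioh

Each output is the input with this applied: move the first 2 characters to the end (rotate left by 2), then keep every other character starting from the second (positions 2nd, 4th, 6th, ...).
Working it through for "horizon": intermediate "rizonho", final "ioh".
(Check on "dactyl": → "ctylda" → "tla" ✓)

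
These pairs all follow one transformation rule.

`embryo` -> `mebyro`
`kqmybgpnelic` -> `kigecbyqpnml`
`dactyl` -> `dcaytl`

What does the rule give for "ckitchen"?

hecctnki

The transformation: sort the characters into reverse alphabetical order, then swap the front and back halves of the string.
"ckitchen" → "tnkihecc" → "hecctnki".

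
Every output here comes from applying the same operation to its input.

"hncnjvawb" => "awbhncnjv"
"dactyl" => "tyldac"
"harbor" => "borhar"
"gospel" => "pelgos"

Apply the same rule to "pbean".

eanpb

The rule is to move the last 3 characters to the front (rotate right by 3).
For "pbean" the result is "eanpb".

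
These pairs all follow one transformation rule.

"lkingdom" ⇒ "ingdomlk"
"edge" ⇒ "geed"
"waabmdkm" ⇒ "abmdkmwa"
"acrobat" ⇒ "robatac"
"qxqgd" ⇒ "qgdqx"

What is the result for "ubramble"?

rambleub

The rule is to move the first 2 characters to the end (rotate left by 2).
For "ubramble" the result is "rambleub".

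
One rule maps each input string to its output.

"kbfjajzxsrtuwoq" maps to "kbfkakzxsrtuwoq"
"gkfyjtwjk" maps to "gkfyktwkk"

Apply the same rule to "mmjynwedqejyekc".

mmkynwedqekyekc

The rule is to replace every "j" with "k".
Applying that to "mmjynwedqejyekc" gives "mmkynwedqekyekc".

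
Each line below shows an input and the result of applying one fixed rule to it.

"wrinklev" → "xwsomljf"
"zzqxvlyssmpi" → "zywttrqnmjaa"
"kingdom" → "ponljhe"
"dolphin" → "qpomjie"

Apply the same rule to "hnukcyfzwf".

Looking at the pairs, the operation is to shift every letter 1 place forward in the alphabet (wrapping around), then sort the characters into reverse alphabetical order.
"hnukcyfzwf" → "iovldzgaxg" → "zxvoliggda".
(Check on "kingdom": → "ljohepn" → "ponljhe" ✓)

zxvoliggda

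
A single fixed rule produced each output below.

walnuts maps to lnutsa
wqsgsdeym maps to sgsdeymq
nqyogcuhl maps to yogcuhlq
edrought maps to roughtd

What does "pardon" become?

The transformation: delete the first character, then move the first character to the end.
Applying both steps to "pardon": "ardon", then "rdona".

rdona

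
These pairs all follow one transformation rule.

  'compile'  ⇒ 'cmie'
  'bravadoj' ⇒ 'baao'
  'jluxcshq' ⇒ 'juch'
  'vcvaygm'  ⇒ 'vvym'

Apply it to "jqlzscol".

jlso

The pattern: keep every other character starting from the first (positions 1st, 3rd, 5th, ...).
"jqlzscol" → "jlso".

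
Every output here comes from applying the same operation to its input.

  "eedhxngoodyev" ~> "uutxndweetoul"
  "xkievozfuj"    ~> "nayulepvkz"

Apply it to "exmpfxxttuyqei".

uncfvnnjjkoguy

Each output is the input with this applied: shift every letter 10 places backward in the alphabet (wrapping around).
Doing the same to "exmpfxxttuyqei": "uncfvnnjjkoguy".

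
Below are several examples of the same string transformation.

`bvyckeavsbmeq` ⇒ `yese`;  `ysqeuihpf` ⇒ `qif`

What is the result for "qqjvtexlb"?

Looking at the pairs, the operation is to keep one character in every 3, starting at position 3 (positions 3rd, 6th, 9th, ...).
Applying that to "qqjvtexlb" gives "jeb".

jeb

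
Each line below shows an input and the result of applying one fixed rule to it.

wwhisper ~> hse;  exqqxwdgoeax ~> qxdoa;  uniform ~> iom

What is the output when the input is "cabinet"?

Each output is the input with this applied: delete the first 2 characters, then keep every other character starting from the first (positions 1st, 3rd, 5th, ...).
"cabinet" → "binet" → "bnt".

bnt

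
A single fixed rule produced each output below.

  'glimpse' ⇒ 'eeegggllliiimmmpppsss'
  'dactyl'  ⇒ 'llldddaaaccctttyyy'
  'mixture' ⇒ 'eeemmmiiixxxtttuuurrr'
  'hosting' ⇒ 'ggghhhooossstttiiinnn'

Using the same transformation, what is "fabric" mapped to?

Rule — repeat every character 3 times, then move the last 3 characters to the front (rotate right by 3).
Applying that to "fabric" gives "cccfffaaabbbrrriii".

cccfffaaabbbrrriii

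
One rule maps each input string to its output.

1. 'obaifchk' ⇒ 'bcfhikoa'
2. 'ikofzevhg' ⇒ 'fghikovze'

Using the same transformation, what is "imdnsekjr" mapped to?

Looking at the pairs, the operation is to sort the characters into alphabetical order, then move the first character to the end.
Working it through for "imdnsekjr": intermediate "deijkmnrs", final "eijkmnrsd".

eijkmnrsd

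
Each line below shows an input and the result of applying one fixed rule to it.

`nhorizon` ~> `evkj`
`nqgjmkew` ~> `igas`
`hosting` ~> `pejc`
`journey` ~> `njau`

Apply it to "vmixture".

The rule is to shift every letter 4 places backward in the alphabet (wrapping around), then keep only the last 4 characters.
For "vmixture", step one produces "rietpqna"; step two turns that into "pqna".
(Check on "hosting": → "dkopejc" → "pejc" ✓)

pqna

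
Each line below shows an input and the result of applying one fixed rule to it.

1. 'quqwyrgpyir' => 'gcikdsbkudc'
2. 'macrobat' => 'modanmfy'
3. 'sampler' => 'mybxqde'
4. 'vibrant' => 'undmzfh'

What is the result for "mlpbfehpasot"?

What's happening: shift every letter 12 places forward in the alphabet (wrapping around), then move the first character to the end.
Applying both steps to "mlpbfehpasot": "yxbnrqtbmeaf", then "xbnrqtbmeafy".

xbnrqtbmeafy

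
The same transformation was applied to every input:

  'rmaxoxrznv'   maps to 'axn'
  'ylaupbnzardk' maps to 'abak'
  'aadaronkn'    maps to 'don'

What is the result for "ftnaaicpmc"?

nim

Each output is the input with this applied: keep one character in every 3, starting at position 3 (positions 3rd, 6th, 9th, ...).
Doing the same to "ftnaaicpmc": "nim".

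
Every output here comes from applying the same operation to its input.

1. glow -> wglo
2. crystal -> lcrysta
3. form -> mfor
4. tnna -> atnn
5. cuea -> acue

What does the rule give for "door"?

The rule is to move the last character to the front.
"door" → "rdoo".

rdoo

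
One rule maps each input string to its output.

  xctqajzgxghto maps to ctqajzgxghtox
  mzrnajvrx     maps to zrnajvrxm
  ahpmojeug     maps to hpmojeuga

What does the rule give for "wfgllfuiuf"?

fgllfuiufw

The pattern: move the first character to the end.
For "wfgllfuiuf" the result is "fgllfuiufw".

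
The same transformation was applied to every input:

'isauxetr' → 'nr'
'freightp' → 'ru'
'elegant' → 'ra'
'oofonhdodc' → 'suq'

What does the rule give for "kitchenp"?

Looking at the pairs, the operation is to keep one character in every 3, starting at position 3 (positions 3rd, 6th, 9th, ...), then shift every letter 13 places forward in the alphabet (wrapping around) — i.e. ROT13.
For "kitchenp", step one produces "te"; step two turns that into "gr".

gr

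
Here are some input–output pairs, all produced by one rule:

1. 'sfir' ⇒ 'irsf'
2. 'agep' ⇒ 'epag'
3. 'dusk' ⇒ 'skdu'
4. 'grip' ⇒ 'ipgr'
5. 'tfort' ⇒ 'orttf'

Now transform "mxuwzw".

uwzwmx

The rule is to move the first 2 characters to the end (rotate left by 2).
Doing the same to "mxuwzw": "uwzwmx".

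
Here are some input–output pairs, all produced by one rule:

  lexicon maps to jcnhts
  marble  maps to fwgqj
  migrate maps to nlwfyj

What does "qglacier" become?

lqfhnjw

Rule — shift every letter 5 places forward in the alphabet (wrapping around), then delete the first character.
On "qglacier": the first step gives "vlqfhnjw", and the second then gives "lqfhnjw".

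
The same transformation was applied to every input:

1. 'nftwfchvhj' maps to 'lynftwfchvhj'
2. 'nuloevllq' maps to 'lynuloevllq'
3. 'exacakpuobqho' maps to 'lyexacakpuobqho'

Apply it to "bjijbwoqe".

The rule is to prepend "ly".
On "bjijbwoqe" that produces "lybjijbwoqe".

lybjijbwoqe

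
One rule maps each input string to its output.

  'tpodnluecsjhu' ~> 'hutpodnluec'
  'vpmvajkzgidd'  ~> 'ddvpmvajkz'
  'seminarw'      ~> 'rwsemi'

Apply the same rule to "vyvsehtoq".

Each output is the input with this applied: move the last 2 characters to the front (rotate right by 2), then delete the last 2 characters.
Working it through for "vyvsehtoq": intermediate "oqvyvseht", final "oqvyvse".

oqvyvse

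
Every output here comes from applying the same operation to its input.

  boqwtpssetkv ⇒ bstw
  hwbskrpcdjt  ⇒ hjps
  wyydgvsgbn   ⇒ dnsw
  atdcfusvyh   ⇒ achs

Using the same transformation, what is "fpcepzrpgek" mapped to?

The transformation: keep one character in every 3, starting at position 1 (positions 1st, 4th, 7th, ...), then sort the characters into alphabetical order.
For "fpcepzrpgek", step one produces "fere"; step two turns that into "eefr".
(Check on "boqwtpssetkv": → "bwst" → "bstw" ✓)

eefr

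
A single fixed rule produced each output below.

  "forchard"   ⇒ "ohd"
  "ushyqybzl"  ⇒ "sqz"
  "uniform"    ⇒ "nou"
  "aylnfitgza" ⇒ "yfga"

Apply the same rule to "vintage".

iav

What's happening: move the first character to the end, then keep one character in every 3, starting at position 1 (positions 1st, 4th, 7th, ...).
For "vintage", step one produces "intagev"; step two turns that into "iav".
(Check on "forchard": → "orchardf" → "ohd" ✓)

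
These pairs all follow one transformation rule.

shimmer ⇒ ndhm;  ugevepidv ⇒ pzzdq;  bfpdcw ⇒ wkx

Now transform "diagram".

In each case the input is transformed by: keep every other character starting from the first (positions 1st, 3rd, 5th, ...), then shift every letter 5 places backward in the alphabet (wrapping around).
Applying both steps to "diagram": "darm", then "yvmh".
(Check on "shimmer": → "simr" → "ndhm" ✓)

yvmh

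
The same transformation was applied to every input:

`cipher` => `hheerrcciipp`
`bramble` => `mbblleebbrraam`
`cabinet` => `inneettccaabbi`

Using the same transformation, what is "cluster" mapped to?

What's happening: double every character, then swap the front and back halves of the string.
On "cluster": the first step gives "cclluusstteerr", and the second then gives "stteerrcclluus".

stteerrcclluus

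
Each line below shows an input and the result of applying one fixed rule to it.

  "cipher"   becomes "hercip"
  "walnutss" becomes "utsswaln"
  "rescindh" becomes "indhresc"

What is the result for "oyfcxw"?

cxwoyf

Rule — swap the front and back halves of the string.
On "oyfcxw" that produces "cxwoyf".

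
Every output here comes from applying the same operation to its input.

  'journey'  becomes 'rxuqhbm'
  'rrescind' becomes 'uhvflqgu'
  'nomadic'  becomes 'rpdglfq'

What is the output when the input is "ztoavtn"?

wrdywqc

What's happening: move the first character to the end, then shift every letter 3 places forward in the alphabet (wrapping around).
Applying both steps to "ztoavtn": "toavtnz", then "wrdywqc".
(Check on "rrescind": → "rescindr" → "uhvflqgu" ✓)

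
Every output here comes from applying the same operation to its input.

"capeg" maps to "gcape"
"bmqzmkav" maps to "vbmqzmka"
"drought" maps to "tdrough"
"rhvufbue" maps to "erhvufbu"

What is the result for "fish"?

hfis

The rule is to move the last character to the front.
For "fish" the result is "hfis".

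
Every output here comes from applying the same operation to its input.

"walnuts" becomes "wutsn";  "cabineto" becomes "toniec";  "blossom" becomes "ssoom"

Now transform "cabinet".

tniec

Rule — sort the characters into reverse alphabetical order, then delete the last 2 characters.
For "cabinet", step one produces "tniecba"; step two turns that into "tniec".
(Check on "blossom": → "ssoomlb" → "ssoom" ✓)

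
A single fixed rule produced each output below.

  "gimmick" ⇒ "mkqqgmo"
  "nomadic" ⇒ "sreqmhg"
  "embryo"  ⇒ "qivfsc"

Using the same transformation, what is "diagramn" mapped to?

What's happening: swap each adjacent pair of characters (1↔2, 3↔4, ...), then shift every letter 4 places forward in the alphabet (wrapping around).
"diagramn" → "mhkeevrq".

mhkeevrq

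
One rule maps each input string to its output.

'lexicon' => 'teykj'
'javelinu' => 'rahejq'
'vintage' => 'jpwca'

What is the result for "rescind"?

Looking at the pairs, the operation is to delete the first 2 characters, then shift every letter 4 places backward in the alphabet (wrapping around).
"rescind" → "oyejz".
(Check on "javelinu": → "velinu" → "rahejq" ✓)

oyejz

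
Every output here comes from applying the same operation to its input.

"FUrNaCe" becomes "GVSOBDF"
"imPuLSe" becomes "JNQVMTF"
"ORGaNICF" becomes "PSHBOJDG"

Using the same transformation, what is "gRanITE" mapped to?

Rule — shift every letter 1 place forward in the alphabet (wrapping around), then convert every letter to uppercase.
Starting from "gRanITE": after the first operation, "hSboJUF"; after the second, "HSBOJUF".

HSBOJUF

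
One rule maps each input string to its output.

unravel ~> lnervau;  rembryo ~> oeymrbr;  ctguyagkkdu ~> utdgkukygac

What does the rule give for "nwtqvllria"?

awitrqlvln

Looking at the pairs, the operation is to take characters alternately from the front and the back (1st, last, 2nd, 2nd-last, ...), then move the first character to the end.
"nwtqvllria" → "nawitrqlvl" → "awitrqlvln".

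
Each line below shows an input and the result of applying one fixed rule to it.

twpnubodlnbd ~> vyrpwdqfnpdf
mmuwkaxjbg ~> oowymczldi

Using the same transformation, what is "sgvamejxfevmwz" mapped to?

In each case the input is transformed by: shift every letter 2 places forward in the alphabet (wrapping around).
"sgvamejxfevmwz" → "uixcoglzhgxoyb".

uixcoglzhgxoyb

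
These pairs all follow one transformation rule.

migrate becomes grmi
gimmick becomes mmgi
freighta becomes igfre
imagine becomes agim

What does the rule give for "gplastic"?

The transformation: delete the last 3 characters, then move the last 2 characters to the front (rotate right by 2).
On "gplastic" that produces "asgpl".

asgpl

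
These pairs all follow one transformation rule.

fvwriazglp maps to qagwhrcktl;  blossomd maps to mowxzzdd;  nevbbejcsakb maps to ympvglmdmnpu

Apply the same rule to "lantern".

wylcype

Each output is the input with this applied: shift every letter 11 places forward in the alphabet (wrapping around), then take characters alternately from the front and the back (1st, last, 2nd, 2nd-last, ...).
"lantern" → "wlyepcy" → "wylcype".
(Check on "fvwriazglp": → "qghctlkrwa" → "qagwhrcktl" ✓)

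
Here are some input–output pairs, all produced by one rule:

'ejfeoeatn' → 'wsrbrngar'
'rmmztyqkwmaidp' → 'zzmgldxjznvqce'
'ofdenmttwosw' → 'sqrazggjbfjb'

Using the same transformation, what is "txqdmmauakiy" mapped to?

Looking at the pairs, the operation is to move the first character to the end, then shift every letter 13 places forward in the alphabet (wrapping around) — i.e. ROT13.
Doing the same to "txqdmmauakiy": "kdqzznhnxvlg".

kdqzznhnxvlg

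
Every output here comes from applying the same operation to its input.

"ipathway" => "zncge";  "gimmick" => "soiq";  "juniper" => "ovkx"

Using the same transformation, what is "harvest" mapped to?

bkyz

The rule is to shift every letter 6 places forward in the alphabet (wrapping around), then delete the first 3 characters.
Working it through for "harvest": intermediate "ngxbkyz", final "bkyz".
(Check on "juniper": → "patovkx" → "ovkx" ✓)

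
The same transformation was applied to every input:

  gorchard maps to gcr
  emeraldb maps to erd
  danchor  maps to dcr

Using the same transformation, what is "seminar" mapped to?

The pattern: keep one character in every 3, starting at position 1 (positions 1st, 4th, 7th, ...).
Applying that to "seminar" gives "sir".

sir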